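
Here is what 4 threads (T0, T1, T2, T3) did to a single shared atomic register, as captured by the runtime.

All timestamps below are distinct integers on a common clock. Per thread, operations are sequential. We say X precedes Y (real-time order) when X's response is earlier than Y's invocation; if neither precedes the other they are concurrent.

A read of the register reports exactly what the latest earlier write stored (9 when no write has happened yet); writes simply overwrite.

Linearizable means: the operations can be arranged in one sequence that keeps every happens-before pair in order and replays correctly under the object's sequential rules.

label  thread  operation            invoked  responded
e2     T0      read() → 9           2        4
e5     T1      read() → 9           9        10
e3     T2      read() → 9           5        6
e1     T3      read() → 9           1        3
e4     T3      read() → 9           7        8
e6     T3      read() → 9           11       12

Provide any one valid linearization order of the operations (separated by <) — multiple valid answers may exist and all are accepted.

e1 < e2 < e3 < e4 < e5 < e6

1. e1 read() → 9, leaving value 9
2. e2 read() → 9, leaving value 9
3. e3 read() → 9, leaving value 9
4. e4 read() → 9, leaving value 9
5. e5 read() → 9, leaving value 9
6. e6 read() → 9, leaving value 9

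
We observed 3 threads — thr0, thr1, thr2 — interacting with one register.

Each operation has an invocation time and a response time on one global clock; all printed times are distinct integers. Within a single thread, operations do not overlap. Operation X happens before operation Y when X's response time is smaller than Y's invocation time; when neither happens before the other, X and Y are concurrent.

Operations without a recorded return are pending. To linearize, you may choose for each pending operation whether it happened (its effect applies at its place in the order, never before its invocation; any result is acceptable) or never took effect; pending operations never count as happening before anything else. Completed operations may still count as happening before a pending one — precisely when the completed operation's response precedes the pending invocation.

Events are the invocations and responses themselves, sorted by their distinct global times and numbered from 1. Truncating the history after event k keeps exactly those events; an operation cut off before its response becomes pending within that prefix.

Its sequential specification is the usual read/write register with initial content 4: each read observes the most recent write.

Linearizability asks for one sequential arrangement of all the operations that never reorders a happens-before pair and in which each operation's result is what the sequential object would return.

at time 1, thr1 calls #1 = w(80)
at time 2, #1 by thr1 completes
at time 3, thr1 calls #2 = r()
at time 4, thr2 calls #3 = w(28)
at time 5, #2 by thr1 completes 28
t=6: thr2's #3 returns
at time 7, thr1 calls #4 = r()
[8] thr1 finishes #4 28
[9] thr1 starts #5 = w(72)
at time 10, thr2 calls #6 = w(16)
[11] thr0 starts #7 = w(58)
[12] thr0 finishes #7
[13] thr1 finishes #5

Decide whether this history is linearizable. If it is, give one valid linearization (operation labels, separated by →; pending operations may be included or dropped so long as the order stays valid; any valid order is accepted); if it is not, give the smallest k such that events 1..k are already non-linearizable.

step 1: #1 w(80) — value 80
step 2: #3 w(28) — value 28
step 3: #2 r() → 28 — value 28
step 4: #4 r() → 28 — value 28
step 5: #5 w(72) — value 72
step 6: #6 w(16) (pending, included) — value 16
step 7: #7 w(58) — value 58

linearizable — witness: #1 → #3 → #2 → #4 → #5 → #6 → #7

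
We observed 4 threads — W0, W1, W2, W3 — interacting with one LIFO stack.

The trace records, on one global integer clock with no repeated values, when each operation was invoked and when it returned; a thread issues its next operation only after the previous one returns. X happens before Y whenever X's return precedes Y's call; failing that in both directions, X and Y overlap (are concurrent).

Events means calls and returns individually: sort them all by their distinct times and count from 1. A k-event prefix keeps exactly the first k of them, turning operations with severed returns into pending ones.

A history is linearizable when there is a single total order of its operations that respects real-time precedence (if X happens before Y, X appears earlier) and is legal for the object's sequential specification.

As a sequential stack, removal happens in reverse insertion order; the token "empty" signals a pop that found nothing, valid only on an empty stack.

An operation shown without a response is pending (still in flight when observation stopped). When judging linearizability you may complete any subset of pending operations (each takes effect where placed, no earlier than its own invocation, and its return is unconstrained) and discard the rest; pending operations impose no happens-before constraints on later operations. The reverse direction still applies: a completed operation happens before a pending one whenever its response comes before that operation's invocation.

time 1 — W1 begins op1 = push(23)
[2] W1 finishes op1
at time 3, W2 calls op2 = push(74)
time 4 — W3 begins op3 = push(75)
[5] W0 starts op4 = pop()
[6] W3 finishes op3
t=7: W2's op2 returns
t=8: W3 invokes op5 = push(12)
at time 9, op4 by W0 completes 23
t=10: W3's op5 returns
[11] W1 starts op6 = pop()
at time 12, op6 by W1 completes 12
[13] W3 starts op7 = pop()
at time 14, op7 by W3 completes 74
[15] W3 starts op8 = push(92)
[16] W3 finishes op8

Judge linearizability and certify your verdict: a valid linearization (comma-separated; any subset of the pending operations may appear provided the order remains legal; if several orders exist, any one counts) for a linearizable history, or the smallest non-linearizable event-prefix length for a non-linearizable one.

1. op1 push(23), leaving stack <23>
2. op4 pop() → 23, leaving stack <>
3. op3 push(75), leaving stack <75>
4. op2 push(74), leaving stack <75,74>
5. op5 push(12), leaving stack <75,74,12>
6. op6 pop() → 12, leaving stack <75,74>
7. op7 pop() → 74, leaving stack <75>
8. op8 push(92), leaving stack <75,92>

linearizable — witness: op1, op4, op3, op2, op5, op6, op7, op8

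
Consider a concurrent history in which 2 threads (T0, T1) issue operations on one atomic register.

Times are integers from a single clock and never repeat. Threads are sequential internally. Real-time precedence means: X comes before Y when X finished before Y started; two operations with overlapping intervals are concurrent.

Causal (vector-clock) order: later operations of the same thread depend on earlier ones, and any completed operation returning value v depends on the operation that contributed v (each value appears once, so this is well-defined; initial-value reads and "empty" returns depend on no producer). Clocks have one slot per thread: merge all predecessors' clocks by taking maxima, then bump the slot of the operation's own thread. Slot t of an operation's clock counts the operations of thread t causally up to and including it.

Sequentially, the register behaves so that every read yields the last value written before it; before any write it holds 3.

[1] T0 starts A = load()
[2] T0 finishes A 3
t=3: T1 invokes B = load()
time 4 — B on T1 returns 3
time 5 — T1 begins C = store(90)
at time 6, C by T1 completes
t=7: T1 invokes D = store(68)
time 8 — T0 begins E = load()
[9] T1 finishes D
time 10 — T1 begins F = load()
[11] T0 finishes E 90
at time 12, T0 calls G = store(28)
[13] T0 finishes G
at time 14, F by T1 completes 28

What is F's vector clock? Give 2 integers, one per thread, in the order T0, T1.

no predecessors for B (invoked 3): T1 increments from zero → (0, 1)
no predecessors for A (invoked 1): T0 increments from zero → (1, 0)
from VC(B)=(0, 1), C (invoked 5) maxes components and bumps T1 → (0, 2)
from VC(C)=(0, 2), D (invoked 7) maxes components and bumps T1 → (0, 3)
from VC(A)=(1, 0), VC(C)=(0, 2), E (invoked 8) maxes components and bumps T0 → (2, 2)
from VC(E)=(2, 2), G (invoked 12) maxes components and bumps T0 → (3, 2)
from VC(D)=(0, 3), VC(G)=(3, 2), F (invoked 10) maxes components and bumps T1 → (3, 4)
target: VC(F) = (3, 4)

(3, 4)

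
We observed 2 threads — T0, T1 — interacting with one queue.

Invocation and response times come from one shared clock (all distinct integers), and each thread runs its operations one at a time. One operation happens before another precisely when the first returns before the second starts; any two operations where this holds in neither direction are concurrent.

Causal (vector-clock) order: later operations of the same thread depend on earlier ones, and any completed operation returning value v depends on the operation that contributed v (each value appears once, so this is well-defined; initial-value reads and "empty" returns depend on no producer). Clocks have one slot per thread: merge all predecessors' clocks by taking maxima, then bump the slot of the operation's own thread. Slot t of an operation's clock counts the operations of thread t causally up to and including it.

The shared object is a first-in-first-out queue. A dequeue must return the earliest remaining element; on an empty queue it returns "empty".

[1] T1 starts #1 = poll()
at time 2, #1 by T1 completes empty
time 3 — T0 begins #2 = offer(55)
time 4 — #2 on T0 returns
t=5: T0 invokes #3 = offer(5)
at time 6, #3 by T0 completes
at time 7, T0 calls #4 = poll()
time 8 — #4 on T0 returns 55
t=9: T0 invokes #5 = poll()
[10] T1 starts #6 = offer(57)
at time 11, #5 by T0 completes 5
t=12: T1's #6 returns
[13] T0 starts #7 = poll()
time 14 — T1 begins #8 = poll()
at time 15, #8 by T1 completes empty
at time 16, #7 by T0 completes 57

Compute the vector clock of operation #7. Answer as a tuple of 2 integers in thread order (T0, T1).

(5, 2)

root op #1, invoked 1: fresh clock plus T1's own tick → (0, 1)
root op #2, invoked 3: fresh clock plus T0's own tick → (1, 0)
#6 (invocation 10): componentwise max over VC(#1)=(0, 1), +1 at T1, giving (0, 2)
#3 (invocation 5): componentwise max over VC(#2)=(1, 0), +1 at T0, giving (2, 0)
#8 (invocation 14): componentwise max over VC(#6)=(0, 2), +1 at T1, giving (0, 3)
#4 (invocation 7): componentwise max over VC(#2)=(1, 0), VC(#3)=(2, 0), +1 at T0, giving (3, 0)
#5 (invocation 9): componentwise max over VC(#3)=(2, 0), VC(#4)=(3, 0), +1 at T0, giving (4, 0)
#7 (invocation 13): componentwise max over VC(#5)=(4, 0), VC(#6)=(0, 2), +1 at T0, giving (5, 2)
target: VC(#7) = (5, 2)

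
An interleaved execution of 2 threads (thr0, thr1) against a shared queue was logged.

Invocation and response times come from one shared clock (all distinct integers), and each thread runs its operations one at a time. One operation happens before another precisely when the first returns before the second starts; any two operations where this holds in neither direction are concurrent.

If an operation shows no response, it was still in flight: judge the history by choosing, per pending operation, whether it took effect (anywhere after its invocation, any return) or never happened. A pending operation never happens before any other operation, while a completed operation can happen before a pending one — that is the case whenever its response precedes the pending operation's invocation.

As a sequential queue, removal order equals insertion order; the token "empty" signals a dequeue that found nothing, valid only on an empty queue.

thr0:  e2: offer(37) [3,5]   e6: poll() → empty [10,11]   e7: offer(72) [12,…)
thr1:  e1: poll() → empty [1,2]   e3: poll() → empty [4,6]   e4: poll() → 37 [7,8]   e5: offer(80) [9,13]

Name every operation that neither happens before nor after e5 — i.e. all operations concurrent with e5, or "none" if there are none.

e5 spans [9,13]: anything still running between times 9 and 13 counts as concurrent
e1 [1,2]: before
e2 [3,5]: before
e3 [4,6]: before
e4 [7,8]: before
e6 [10,11]: concurrent
e7 [12,…): concurrent

e6, e7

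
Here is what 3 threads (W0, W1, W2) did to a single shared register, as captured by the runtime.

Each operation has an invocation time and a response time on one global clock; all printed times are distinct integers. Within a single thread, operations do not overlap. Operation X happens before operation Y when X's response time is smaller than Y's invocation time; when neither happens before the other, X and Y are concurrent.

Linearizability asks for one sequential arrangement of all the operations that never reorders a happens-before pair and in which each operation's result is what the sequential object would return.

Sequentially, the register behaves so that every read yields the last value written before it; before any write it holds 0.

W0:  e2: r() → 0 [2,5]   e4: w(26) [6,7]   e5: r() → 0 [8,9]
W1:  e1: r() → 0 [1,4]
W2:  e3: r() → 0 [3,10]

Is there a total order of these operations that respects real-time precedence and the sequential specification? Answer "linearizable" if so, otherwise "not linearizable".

not linearizable

prefix check: 1..8 passes, 1..9 fails once e5's time-9 response joins
4 completed operations, 2 real-time-consistent orders — every register replay fails
no completion choice of the 1 pending operation (e3) rescues it — every subset was tried
one such order, e1, e2, e4, e5 (pending dropped), breaks at step 4 where e5 r() → 0 is illegal
one such order, e2, e1, e4, e5 (pending dropped), breaks at step 4 where e5 r() → 0 is illegal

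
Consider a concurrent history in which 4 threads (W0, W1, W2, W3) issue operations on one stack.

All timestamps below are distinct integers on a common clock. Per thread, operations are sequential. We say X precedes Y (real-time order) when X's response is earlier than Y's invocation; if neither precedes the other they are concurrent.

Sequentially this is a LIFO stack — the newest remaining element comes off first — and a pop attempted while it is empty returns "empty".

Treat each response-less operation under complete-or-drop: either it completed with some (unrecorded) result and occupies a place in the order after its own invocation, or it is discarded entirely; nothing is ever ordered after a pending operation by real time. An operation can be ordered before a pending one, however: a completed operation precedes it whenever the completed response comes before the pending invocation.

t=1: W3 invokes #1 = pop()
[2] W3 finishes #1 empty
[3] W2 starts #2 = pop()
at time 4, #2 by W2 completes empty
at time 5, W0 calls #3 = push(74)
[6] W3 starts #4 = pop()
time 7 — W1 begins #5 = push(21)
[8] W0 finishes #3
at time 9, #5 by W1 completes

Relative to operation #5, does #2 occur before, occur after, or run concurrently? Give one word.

#2 spans [3,4], #5 spans [7,9]
resp(#2)=4 < inv(#5)=7

before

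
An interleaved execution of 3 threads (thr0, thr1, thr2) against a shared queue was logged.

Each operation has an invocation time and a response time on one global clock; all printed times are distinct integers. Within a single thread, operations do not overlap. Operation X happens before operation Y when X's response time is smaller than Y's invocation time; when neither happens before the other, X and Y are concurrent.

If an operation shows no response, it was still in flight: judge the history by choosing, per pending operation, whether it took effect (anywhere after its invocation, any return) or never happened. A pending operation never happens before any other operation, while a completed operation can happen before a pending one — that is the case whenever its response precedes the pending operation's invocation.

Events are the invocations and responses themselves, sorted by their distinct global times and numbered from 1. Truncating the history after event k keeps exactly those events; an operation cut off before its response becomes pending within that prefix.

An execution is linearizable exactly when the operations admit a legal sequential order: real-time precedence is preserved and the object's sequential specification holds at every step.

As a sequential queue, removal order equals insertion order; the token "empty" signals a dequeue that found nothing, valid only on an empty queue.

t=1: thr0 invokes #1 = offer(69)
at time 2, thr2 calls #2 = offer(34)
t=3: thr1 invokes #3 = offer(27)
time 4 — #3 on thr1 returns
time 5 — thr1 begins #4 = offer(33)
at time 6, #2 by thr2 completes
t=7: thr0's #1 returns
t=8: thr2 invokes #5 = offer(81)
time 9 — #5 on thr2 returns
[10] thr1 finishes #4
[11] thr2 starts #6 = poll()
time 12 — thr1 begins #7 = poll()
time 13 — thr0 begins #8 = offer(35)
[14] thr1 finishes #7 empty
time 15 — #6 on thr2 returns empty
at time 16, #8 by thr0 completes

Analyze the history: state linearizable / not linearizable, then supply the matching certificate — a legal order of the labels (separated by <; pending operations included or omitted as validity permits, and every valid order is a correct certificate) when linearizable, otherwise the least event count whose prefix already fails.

not linearizable — minimal violating prefix: 14 events

cut after 13 events: linearizable; cut after 14 events (#7 responds, time 14): not linearizable
checked exhaustively: 18 real-time-consistent orders of 6 completed operations, zero legal queue replays
no completion choice of the 2 pending operations (#6, #8) rescues it — every subset was tried
one such order, #1, #2, #3, #4, #5, #7 (pending dropped), breaks at step 6 where #7 poll() → empty is illegal
one such order, #1, #2, #3, #5, #4, #7 (pending dropped), breaks at step 6 where #7 poll() → empty is illegal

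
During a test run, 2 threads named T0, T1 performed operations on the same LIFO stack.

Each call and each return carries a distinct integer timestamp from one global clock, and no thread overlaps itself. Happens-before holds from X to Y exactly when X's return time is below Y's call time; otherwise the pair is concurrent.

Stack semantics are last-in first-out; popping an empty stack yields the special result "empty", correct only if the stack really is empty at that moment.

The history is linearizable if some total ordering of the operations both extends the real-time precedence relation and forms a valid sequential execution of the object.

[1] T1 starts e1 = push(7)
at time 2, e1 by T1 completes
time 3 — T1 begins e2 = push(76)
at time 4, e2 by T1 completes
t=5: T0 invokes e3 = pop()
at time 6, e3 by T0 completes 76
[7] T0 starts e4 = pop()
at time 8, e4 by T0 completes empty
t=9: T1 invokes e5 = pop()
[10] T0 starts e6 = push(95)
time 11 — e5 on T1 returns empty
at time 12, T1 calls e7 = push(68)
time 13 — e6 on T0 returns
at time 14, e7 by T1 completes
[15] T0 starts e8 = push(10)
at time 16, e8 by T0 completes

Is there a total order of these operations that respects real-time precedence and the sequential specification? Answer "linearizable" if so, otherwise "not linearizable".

events 1..7 are fine; event 8 — the response of e4 at time 8 — makes the prefix non-linearizable
one real-time candidate order over the 4 completed operations — the LIFO stack replay rejects it
take e1, e2, e3, e4: step 4 already fails, because e4 pop() → empty cannot occur there

not linearizable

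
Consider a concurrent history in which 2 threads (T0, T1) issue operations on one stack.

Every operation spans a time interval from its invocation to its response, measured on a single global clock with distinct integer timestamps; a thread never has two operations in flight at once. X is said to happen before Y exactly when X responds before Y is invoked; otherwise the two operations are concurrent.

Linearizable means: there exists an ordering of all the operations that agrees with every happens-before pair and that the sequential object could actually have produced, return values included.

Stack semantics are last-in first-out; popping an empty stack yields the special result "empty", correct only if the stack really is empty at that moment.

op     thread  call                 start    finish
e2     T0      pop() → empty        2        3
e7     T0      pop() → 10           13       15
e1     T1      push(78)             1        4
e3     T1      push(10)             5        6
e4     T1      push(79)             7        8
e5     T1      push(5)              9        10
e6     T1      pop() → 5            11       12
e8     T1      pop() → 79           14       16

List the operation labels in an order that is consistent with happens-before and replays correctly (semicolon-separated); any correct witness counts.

e2; e1; e3; e4; e5; e6; e8; e7

step 1: e2 pop() → empty — stack <>
step 2: e1 push(78) — stack <78>
step 3: e3 push(10) — stack <78,10>
step 4: e4 push(79) — stack <78,10,79>
step 5: e5 push(5) — stack <78,10,79,5>
step 6: e6 pop() → 5 — stack <78,10,79>
step 7: e8 pop() → 79 — stack <78,10>
step 8: e7 pop() → 10 — stack <78>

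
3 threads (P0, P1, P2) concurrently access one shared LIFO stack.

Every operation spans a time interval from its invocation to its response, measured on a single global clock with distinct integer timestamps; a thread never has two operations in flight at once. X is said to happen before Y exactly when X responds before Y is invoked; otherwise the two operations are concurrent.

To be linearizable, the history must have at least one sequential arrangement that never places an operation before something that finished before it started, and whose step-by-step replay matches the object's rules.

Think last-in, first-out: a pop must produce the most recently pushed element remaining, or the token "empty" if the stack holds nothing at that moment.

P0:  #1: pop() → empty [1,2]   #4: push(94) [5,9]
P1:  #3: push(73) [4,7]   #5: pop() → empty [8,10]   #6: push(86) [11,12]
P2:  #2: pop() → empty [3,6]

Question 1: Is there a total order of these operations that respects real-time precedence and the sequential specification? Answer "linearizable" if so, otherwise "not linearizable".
not linearizable

already the first 10 events (up to #5's response at time 10) admit no linearization; the first 9 still do
no legal order exists: 8 real-time-consistent candidates over 5 completed LIFO stack operations, all rejected
take #1, #2, #3, #4, #5: step 5 already fails, because #5 pop() → empty cannot occur there
take #1, #2, #3, #5, #4: step 4 already fails, because #5 pop() → empty cannot occur there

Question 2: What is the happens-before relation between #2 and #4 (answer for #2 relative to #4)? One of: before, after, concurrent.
concurrent

#2 spans [3,6], #4 spans [5,9]
the intervals overlap in both directions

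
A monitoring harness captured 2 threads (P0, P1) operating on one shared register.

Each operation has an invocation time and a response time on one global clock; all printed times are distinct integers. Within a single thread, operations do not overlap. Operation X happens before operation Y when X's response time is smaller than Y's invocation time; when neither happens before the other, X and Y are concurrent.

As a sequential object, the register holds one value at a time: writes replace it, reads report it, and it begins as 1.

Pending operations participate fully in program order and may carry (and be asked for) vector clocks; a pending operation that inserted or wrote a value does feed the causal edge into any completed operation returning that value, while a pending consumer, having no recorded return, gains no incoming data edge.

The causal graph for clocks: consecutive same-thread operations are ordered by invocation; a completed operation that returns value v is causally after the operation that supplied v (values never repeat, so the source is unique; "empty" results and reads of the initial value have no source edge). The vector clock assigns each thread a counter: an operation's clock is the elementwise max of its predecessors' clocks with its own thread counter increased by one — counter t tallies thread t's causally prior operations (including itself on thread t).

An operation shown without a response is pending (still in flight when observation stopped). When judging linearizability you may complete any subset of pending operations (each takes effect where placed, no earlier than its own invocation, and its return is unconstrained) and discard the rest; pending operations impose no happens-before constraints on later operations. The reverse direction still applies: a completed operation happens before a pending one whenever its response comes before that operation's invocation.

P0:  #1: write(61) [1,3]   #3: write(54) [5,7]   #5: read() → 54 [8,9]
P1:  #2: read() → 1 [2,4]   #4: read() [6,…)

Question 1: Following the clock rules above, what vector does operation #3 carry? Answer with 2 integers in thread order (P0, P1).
(2, 0)

root op #2, invoked 2: fresh clock plus P1's own tick → (0, 1)
root op #1, invoked 1: fresh clock plus P0's own tick → (1, 0)
from VC(#2)=(0, 1), #4 (invoked 6) maxes components and bumps P1 → (0, 2)
from VC(#1)=(1, 0), #3 (invoked 5) maxes components and bumps P0 → (2, 0)
from VC(#3)=(2, 0), #5 (invoked 8) maxes components and bumps P0 → (3, 0)
target: VC(#3) = (2, 0)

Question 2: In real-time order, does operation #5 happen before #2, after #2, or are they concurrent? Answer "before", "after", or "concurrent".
after

#5 spans [8,9], #2 spans [2,4]
resp(#2)=4 < inv(#5)=8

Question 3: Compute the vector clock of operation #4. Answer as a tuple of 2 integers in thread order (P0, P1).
(0, 2)

#2 (invocation 2): nothing precedes it; P1's component alone gives (0, 1)
#1 (invocation 1): nothing precedes it; P0's component alone gives (1, 0)
invoked at 6, #4 merges VC(#2)=(0, 1) and bumps P1's slot → (0, 2)
invoked at 5, #3 merges VC(#1)=(1, 0) and bumps P0's slot → (2, 0)
invoked at 8, #5 merges VC(#3)=(2, 0) and bumps P0's slot → (3, 0)
target: VC(#4) = (0, 2)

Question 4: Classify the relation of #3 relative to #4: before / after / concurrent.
concurrent

#3 spans [5,7], #4 spans [6,…)
the intervals overlap in both directions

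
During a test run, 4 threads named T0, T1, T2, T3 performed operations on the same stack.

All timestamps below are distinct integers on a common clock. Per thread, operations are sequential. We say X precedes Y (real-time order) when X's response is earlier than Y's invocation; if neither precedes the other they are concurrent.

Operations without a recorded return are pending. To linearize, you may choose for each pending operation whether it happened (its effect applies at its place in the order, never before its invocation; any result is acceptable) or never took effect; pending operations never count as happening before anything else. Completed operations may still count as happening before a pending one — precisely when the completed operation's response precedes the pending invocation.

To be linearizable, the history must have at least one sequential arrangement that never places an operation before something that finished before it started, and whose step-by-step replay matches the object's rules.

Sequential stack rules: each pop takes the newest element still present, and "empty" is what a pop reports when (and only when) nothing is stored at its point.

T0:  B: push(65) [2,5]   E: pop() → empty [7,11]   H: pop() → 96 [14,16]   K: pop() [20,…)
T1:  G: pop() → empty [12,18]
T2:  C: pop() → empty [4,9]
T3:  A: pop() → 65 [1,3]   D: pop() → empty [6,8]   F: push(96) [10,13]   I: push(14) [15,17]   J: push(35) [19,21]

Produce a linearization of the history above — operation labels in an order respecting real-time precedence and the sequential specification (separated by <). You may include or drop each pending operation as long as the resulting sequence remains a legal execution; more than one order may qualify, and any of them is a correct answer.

B < A < C < D < E < F < H < G < I < J

step 1: B push(65) — stack <65>
step 2: A pop() → 65 — stack <>
step 3: C pop() → empty — stack <>
step 4: D pop() → empty — stack <>
step 5: E pop() → empty — stack <>
step 6: F push(96) — stack <96>
step 7: H pop() → 96 — stack <>
step 8: G pop() → empty — stack <>
step 9: I push(14) — stack <14>
step 10: J push(35) — stack <14,35>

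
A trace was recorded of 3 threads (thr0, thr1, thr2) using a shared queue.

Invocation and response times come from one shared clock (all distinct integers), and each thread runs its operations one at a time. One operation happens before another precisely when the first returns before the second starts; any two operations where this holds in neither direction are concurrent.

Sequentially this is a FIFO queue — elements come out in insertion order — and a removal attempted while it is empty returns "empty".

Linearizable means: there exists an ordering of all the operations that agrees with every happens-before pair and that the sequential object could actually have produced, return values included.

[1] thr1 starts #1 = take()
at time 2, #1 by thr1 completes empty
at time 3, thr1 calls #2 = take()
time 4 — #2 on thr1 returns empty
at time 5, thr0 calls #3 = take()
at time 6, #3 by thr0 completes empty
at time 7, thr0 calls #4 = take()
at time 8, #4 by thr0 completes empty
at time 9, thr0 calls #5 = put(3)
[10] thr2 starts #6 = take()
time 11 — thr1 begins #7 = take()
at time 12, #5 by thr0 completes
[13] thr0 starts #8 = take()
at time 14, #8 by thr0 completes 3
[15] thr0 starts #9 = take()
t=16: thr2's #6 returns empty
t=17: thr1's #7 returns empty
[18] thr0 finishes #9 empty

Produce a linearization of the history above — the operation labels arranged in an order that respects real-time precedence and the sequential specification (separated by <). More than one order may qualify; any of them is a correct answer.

after step 1 (#1 take() → empty): queue <>
after step 2 (#2 take() → empty): queue <>
after step 3 (#3 take() → empty): queue <>
after step 4 (#4 take() → empty): queue <>
after step 5 (#5 put(3)): queue <3>
after step 6 (#8 take() → 3): queue <>
after step 7 (#6 take() → empty): queue <>
after step 8 (#7 take() → empty): queue <>
after step 9 (#9 take() → empty): queue <>

#1 < #2 < #3 < #4 < #5 < #8 < #6 < #7 < #9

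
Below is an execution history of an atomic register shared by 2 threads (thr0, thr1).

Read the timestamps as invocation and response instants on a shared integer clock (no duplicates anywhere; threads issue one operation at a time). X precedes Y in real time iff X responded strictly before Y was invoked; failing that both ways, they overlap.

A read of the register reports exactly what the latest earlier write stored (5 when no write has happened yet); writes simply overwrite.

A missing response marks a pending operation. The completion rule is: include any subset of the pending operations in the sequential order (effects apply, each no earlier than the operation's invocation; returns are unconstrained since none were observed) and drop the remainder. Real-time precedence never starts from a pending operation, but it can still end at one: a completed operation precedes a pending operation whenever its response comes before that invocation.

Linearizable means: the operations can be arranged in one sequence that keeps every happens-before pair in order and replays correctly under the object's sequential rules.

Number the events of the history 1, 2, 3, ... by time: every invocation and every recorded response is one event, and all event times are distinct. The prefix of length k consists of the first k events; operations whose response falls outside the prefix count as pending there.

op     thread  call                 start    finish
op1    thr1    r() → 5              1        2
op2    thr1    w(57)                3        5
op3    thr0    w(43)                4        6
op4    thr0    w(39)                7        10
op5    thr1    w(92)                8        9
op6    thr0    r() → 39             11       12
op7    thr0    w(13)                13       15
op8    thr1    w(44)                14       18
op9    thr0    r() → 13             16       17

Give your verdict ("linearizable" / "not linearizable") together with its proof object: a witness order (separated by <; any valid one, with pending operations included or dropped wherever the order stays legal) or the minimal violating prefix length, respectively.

1. op1 r() → 5, leaving value 5
2. op2 w(57), leaving value 57
3. op3 w(43), leaving value 43
4. op5 w(92), leaving value 92
5. op4 w(39), leaving value 39
6. op6 r() → 39, leaving value 39
7. op7 w(13), leaving value 13
8. op9 r() → 13, leaving value 13
9. op8 w(44), leaving value 44

linearizable — witness: op1 < op2 < op3 < op5 < op4 < op6 < op7 < op9 < op8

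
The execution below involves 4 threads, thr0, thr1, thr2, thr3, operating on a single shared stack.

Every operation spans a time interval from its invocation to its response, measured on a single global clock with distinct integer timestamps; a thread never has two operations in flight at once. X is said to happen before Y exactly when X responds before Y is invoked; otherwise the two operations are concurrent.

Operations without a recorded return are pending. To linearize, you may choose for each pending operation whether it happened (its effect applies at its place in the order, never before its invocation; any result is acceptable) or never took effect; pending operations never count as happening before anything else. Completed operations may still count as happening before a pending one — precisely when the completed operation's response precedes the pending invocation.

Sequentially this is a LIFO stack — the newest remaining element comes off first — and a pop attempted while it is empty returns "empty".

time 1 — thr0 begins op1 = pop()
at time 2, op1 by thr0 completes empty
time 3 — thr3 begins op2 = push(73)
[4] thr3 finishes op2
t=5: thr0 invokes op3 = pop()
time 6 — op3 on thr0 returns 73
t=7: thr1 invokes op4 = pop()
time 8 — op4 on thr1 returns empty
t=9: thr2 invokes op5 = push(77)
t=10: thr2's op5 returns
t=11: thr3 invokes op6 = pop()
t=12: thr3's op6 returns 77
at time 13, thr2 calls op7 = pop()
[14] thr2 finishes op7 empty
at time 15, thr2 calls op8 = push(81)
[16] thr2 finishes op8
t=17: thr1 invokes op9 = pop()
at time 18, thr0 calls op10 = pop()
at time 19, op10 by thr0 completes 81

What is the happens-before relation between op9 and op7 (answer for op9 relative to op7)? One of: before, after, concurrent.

after

op9 spans [17,…), op7 spans [13,14]
resp(op7)=14 < inv(op9)=17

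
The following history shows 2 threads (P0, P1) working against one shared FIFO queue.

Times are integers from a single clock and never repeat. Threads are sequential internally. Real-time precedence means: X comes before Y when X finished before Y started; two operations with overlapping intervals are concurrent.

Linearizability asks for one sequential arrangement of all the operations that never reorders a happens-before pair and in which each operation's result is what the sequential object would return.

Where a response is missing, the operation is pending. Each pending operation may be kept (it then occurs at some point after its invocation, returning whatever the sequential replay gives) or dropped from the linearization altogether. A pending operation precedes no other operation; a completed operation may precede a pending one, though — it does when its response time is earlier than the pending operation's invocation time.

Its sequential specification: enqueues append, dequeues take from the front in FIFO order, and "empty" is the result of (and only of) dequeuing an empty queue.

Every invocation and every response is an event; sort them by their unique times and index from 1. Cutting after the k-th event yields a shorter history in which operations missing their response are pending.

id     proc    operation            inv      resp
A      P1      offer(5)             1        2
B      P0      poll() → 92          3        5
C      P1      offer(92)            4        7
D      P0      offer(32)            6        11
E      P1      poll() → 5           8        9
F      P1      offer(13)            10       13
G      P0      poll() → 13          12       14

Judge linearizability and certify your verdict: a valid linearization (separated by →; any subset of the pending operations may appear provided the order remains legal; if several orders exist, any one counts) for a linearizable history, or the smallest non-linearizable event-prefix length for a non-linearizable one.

prefix check: 1..4 passes, 1..5 fails once B's time-5 response joins
the sole real-time-consistent order of 2 completed operations fails the FIFO queue replay
no completion choice of the 1 pending operation (C) rescues it — every subset was tried
take A, B (pending dropped): step 2 already fails, because B poll() → 92 cannot occur there

not linearizable — minimal violating prefix: 5 events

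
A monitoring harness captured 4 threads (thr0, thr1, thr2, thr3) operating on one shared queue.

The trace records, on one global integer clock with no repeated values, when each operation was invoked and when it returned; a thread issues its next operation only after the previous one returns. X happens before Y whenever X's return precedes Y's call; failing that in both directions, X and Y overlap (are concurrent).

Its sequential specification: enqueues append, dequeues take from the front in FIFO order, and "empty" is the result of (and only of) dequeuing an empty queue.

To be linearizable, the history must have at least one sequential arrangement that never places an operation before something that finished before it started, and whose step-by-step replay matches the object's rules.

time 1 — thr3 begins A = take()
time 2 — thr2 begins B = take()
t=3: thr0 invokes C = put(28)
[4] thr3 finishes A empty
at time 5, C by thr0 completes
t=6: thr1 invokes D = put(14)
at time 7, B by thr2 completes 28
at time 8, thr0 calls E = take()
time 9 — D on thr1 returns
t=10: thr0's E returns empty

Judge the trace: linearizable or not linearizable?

witness order: A, C, B, E, D
after step 1 (A take() → empty): queue <>
after step 2 (C put(28)): queue <28>
after step 3 (B take() → 28): queue <>
after step 4 (E take() → empty): queue <>
after step 5 (D put(14)): queue <14>

linearizable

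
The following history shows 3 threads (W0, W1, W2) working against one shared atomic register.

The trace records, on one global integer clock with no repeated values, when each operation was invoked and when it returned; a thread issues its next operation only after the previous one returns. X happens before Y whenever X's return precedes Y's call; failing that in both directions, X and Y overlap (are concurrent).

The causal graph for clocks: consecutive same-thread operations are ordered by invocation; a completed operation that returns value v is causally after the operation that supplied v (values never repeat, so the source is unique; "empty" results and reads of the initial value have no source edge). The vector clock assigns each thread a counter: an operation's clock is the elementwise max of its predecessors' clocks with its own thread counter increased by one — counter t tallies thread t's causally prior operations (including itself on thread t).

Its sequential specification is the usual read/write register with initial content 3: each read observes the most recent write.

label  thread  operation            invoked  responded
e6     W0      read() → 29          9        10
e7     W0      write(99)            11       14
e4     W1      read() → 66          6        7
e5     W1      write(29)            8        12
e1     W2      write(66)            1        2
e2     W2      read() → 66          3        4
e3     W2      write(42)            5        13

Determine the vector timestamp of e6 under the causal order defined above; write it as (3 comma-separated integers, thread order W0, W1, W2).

(1, 2, 1)

root op e1, invoked 1: fresh clock plus W2's own tick → (0, 0, 1)
VC(e2, invoked at 3): max of VC(e1)=(0, 0, 1), then +1 on thread W2 → (0, 0, 2)
VC(e4, invoked at 6): max of VC(e1)=(0, 0, 1), then +1 on thread W1 → (0, 1, 1)
VC(e3, invoked at 5): max of VC(e2)=(0, 0, 2), then +1 on thread W2 → (0, 0, 3)
VC(e5, invoked at 8): max of VC(e4)=(0, 1, 1), then +1 on thread W1 → (0, 2, 1)
VC(e6, invoked at 9): max of VC(e5)=(0, 2, 1), then +1 on thread W0 → (1, 2, 1)
VC(e7, invoked at 11): max of VC(e6)=(1, 2, 1), then +1 on thread W0 → (2, 2, 1)
target: VC(e6) = (1, 2, 1)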